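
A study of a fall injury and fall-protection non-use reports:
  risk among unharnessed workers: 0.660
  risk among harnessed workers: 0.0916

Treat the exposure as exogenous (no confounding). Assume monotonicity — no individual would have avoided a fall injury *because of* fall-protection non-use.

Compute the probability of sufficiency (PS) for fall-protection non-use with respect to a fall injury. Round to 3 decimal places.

Let p₁ = 0.66, p₀ = 0.0916.
Under exogeneity and monotonicity, PS = (p₁ − p₀) / (1 − p₀).
PS = (0.66 − 0.0916) / (1 − 0.0916) = 0.5684 / 0.9084 ≈ 0.6257

PS ≈ 0.626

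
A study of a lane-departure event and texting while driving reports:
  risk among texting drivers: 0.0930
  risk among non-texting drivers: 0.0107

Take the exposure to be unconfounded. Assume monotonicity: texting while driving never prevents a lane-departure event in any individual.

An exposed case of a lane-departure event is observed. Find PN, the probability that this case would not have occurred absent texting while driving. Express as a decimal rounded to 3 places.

Let p₁ = 0.093, p₀ = 0.0107.
Under exogeneity and monotonicity, PN = (p₁ − p₀) / p₁.
PN = (0.093 − 0.0107) / 0.093 = 0.0823 / 0.093 ≈ 0.8849

PN ≈ 0.885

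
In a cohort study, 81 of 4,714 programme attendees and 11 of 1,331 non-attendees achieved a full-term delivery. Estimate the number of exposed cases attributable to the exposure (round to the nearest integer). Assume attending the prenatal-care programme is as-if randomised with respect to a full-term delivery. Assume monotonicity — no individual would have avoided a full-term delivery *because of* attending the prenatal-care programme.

about 42 cases

p₁ = P(outcome | exposed) = 81/4714 = 0.017183
p₀ = P(outcome | unexposed) = 11/1331 = 0.0082645
PN = (p₁ − p₀)/p₁ = (0.017183 − 0.0082645) / 0.017183 ≈ 0.51903.
Attributable cases ≈ PN × (exposed cases) = 0.51903 × 81 ≈ 42.04.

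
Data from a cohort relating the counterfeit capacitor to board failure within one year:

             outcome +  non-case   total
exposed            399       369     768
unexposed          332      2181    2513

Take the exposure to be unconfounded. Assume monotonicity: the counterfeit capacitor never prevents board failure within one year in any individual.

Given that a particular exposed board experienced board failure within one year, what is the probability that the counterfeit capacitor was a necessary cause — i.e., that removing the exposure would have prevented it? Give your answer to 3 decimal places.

PN ≈ 0.746

p₁ = P(outcome | exposed) = 399/768 = 0.51953
p₀ = P(outcome | unexposed) = 332/2513 = 0.13211
Under exogeneity and monotonicity, PN = (p₁ − p₀) / p₁.
PN = (0.51953 − 0.13211) / 0.51953 = 0.38742 / 0.51953 ≈ 0.7457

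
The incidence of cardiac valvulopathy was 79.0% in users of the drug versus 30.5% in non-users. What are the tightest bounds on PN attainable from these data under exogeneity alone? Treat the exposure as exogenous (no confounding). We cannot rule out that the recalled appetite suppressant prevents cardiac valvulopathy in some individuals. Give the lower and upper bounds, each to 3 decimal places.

p₁ = 0.79, p₀ = 0.305.
Under exogeneity alone the bounds on PN are max{0,(p₁−p₀)/p₁} ≤ PN ≤ min{1,(1−p₀)/p₁}.
  lower = (p₁ − p₀)/p₁ = 0.485 / 0.79 ≈ 0.6139
  upper = min{1, (1 − p₀)/p₁} = 0.695 / 0.79 ≈ 0.8797

0.614 ≤ PN ≤ 0.880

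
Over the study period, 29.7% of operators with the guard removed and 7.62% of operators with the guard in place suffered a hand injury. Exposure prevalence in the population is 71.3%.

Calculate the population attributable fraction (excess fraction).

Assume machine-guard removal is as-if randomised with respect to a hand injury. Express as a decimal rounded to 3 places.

p₁ = 0.297, p₀ = 0.0762.
Overall risk P(Y=1) = π·p₁ + (1−π)·p₀ = 0.713×0.297 + 0.287×0.0762 = 0.23363.
Under exogeneity, PAF = [P(Y=1) − p₀] / P(Y=1).
PAF = (0.23363 − 0.0762) / 0.23363 ≈ 0.6738

PAF ≈ 0.674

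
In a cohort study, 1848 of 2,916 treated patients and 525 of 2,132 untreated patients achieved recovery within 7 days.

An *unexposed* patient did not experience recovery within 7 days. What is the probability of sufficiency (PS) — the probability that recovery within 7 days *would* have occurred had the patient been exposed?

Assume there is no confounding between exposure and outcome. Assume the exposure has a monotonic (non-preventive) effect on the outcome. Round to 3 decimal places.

p₁ = P(outcome | exposed) = 1848/2916 = 0.63374
p₀ = P(outcome | unexposed) = 525/2132 = 0.24625
Under exogeneity and monotonicity, PS = (p₁ − p₀) / (1 − p₀).
PS = (0.63374 − 0.24625) / (1 − 0.24625) = 0.3875 / 0.75375 ≈ 0.5141

PS ≈ 0.514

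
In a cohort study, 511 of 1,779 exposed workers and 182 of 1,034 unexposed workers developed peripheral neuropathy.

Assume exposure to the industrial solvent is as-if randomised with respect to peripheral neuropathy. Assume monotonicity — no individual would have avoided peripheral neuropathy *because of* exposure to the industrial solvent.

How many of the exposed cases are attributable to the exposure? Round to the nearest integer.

p₁ = P(outcome | exposed) = 511/1779 = 0.28724
p₀ = P(outcome | unexposed) = 182/1034 = 0.17602
PN = (p₁ − p₀)/p₁ = (0.28724 − 0.17602) / 0.28724 ≈ 0.38722.
Attributable cases ≈ PN × (exposed cases) = 0.38722 × 511 ≈ 197.87.

about 198 cases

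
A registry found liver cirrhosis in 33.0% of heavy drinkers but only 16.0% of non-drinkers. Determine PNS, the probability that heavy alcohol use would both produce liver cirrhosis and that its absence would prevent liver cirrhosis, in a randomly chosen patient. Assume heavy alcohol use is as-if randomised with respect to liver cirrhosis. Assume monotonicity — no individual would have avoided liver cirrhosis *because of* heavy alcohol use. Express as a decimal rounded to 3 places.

p₁ = 0.33, p₀ = 0.16.
Under exogeneity and monotonicity, PNS = p₁ − p₀.
PNS = 0.33 − 0.16 = 0.17

PNS ≈ 0.170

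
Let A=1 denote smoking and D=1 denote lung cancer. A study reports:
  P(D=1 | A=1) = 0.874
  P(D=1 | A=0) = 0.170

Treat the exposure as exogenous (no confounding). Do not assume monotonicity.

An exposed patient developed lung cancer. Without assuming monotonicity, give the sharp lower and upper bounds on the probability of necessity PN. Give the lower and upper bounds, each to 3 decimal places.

0.805 ≤ PN ≤ 0.950

Let p₁ = 0.874, p₀ = 0.17.
Under exogeneity alone the bounds on PN are max{0,(p₁−p₀)/p₁} ≤ PN ≤ min{1,(1−p₀)/p₁}.
  lower = (p₁ − p₀)/p₁ = 0.704 / 0.874 ≈ 0.8055
  upper = min{1, (1 − p₀)/p₁} = 0.83 / 0.874 ≈ 0.9497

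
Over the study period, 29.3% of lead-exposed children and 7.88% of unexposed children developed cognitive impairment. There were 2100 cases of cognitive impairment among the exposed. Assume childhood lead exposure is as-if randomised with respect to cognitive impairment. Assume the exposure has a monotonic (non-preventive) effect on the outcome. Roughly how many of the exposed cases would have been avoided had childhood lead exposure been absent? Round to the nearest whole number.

p₁ = 0.293, p₀ = 0.0788.
PN = (p₁ − p₀)/p₁ = (0.293 − 0.0788) / 0.293 ≈ 0.73106.
Attributable cases ≈ PN × (exposed cases) = 0.73106 × 2100 ≈ 1535.22.

about 1535 cases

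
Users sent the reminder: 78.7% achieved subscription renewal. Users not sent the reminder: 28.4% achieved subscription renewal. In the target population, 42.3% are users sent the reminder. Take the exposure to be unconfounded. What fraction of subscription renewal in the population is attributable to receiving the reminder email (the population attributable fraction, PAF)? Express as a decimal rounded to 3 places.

PAF ≈ 0.428

p₁ = 0.787, p₀ = 0.284.
Overall risk P(Y=1) = π·p₁ + (1−π)·p₀ = 0.423×0.787 + 0.577×0.284 = 0.49677.
Under exogeneity, PAF = [P(Y=1) − p₀] / P(Y=1).
PAF = (0.49677 − 0.284) / 0.49677 ≈ 0.4283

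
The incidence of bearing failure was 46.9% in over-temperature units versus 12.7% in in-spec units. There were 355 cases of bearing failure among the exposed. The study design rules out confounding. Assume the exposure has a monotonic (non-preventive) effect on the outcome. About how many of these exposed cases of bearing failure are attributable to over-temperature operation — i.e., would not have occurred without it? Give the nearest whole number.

p₁ = 0.469, p₀ = 0.127.
PN = (p₁ − p₀)/p₁ = (0.469 − 0.127) / 0.469 ≈ 0.72921.
Attributable cases ≈ PN × (exposed cases) = 0.72921 × 355 ≈ 258.87.

about 259 cases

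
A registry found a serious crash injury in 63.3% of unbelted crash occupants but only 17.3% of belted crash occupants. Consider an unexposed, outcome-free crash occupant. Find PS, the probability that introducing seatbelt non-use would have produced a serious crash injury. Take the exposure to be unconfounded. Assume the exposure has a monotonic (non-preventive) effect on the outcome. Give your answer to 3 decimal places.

p₁ = 0.633, p₀ = 0.173.
Under exogeneity and monotonicity, PS = (p₁ − p₀) / (1 − p₀).
PS = (0.633 − 0.173) / (1 − 0.173) = 0.46 / 0.827 ≈ 0.5562

PS ≈ 0.556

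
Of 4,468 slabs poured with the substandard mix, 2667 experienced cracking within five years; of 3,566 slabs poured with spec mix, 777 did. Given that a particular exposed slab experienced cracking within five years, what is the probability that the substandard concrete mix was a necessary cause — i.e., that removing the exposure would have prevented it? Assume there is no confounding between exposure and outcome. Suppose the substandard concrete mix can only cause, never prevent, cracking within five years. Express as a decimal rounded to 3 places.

PN ≈ 0.635

p₁ = P(outcome | exposed) = 2667/4468 = 0.59691
p₀ = P(outcome | unexposed) = 777/3566 = 0.21789
Under exogeneity and monotonicity, PN = (p₁ − p₀) / p₁.
PN = (0.59691 − 0.21789) / 0.59691 = 0.37902 / 0.59691 ≈ 0.6350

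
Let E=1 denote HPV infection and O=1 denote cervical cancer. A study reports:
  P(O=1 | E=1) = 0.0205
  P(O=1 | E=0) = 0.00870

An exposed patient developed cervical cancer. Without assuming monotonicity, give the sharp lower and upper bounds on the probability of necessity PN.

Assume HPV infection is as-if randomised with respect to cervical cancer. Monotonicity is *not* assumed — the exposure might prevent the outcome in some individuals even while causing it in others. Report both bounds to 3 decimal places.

0.576 ≤ PN ≤ 1.000

Let p₁ = 0.0205, p₀ = 0.0087.
Under exogeneity alone the bounds on PN are max{0,(p₁−p₀)/p₁} ≤ PN ≤ min{1,(1−p₀)/p₁}.
  lower = (p₁ − p₀)/p₁ = 0.0118 / 0.0205 ≈ 0.5756
  upper = min{1, (1 − p₀)/p₁} = 0.9913 / 0.0205 ≈ 48.3561 → capped at 1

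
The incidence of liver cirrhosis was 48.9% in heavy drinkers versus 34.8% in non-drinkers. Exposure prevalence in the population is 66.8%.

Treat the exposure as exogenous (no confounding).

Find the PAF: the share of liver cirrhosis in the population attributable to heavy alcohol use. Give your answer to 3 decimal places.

p₁ = 0.489, p₀ = 0.348.
Overall risk P(Y=1) = π·p₁ + (1−π)·p₀ = 0.668×0.489 + 0.332×0.348 = 0.44219.
Under exogeneity, PAF = [P(Y=1) − p₀] / P(Y=1).
PAF = (0.44219 − 0.348) / 0.44219 ≈ 0.2130

PAF ≈ 0.213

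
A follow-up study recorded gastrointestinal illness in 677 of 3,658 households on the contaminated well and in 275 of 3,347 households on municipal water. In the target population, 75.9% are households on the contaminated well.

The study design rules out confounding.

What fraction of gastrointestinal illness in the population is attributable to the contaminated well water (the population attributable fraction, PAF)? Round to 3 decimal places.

p₁ = P(outcome | exposed) = 677/3658 = 0.18507
p₀ = P(outcome | unexposed) = 275/3347 = 0.082163
Overall risk P(Y=1) = π·p₁ + (1−π)·p₀ = 0.759×0.18507 + 0.241×0.082163 = 0.16027.
Under exogeneity, PAF = [P(Y=1) − p₀] / P(Y=1).
PAF = (0.16027 − 0.082163) / 0.16027 ≈ 0.4874

PAF ≈ 0.487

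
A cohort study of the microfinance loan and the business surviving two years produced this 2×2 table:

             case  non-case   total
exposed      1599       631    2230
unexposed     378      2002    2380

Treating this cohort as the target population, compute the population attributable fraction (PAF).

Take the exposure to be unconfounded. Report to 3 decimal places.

p₁ = P(outcome | exposed) = 1599/2230 = 0.71704
p₀ = P(outcome | unexposed) = 378/2380 = 0.15882
Exposure prevalence π = 2230/4610 = 0.48373; overall risk P(Y=1) = 0.42885.
Under exogeneity, PAF = [P(Y=1) − p₀]/P(Y=1).
PAF = (0.42885 − 0.15882) / 0.42885 ≈ 0.6297

PAF ≈ 0.630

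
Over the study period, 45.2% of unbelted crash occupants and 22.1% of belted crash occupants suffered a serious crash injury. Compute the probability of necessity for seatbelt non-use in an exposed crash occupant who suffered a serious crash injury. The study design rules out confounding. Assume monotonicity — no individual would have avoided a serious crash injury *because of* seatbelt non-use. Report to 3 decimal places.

PN ≈ 0.511

p₁ = 0.452, p₀ = 0.221.
Under exogeneity and monotonicity, PN = (p₁ − p₀) / p₁.
PN = (0.452 − 0.221) / 0.452 = 0.231 / 0.452 ≈ 0.5111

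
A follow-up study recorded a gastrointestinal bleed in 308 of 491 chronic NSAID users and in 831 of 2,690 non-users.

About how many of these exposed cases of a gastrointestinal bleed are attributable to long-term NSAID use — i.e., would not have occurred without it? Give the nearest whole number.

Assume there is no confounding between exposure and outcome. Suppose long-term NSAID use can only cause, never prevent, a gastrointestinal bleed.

p₁ = P(outcome | exposed) = 308/491 = 0.62729
p₀ = P(outcome | unexposed) = 831/2690 = 0.30892
PN = (p₁ − p₀)/p₁ = (0.62729 − 0.30892) / 0.62729 ≈ 0.50753.
Attributable cases ≈ PN × (exposed cases) = 0.50753 × 308 ≈ 156.32.

about 156 cases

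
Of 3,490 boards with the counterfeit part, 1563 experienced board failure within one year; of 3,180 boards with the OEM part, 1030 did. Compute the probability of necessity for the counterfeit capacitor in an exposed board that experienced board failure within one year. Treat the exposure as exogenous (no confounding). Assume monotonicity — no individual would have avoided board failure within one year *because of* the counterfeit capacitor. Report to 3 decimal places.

PN ≈ 0.277

p₁ = P(outcome | exposed) = 1563/3490 = 0.44785
p₀ = P(outcome | unexposed) = 1030/3180 = 0.3239
Under exogeneity and monotonicity, PN = (p₁ − p₀) / p₁.
PN = (0.44785 − 0.3239) / 0.44785 = 0.12395 / 0.44785 ≈ 0.2768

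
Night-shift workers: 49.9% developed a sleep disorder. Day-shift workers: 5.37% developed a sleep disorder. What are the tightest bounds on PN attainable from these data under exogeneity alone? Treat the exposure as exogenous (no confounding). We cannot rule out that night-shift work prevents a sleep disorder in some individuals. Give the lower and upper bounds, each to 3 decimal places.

0.892 ≤ PN ≤ 1.000

p₁ = 0.499, p₀ = 0.0537.
Under exogeneity alone the bounds on PN are max{0,(p₁−p₀)/p₁} ≤ PN ≤ min{1,(1−p₀)/p₁}.
  lower = (p₁ − p₀)/p₁ = 0.4453 / 0.499 ≈ 0.8924
  upper = min{1, (1 − p₀)/p₁} = 0.9463 / 0.499 ≈ 1.8964 → capped at 1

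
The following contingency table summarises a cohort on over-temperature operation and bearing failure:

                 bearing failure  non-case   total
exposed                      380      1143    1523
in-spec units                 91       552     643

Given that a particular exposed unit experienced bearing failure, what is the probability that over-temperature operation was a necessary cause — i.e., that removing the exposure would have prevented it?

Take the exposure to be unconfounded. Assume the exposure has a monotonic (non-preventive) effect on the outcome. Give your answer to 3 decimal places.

PN ≈ 0.433

p₁ = P(outcome | exposed) = 380/1523 = 0.24951
p₀ = P(outcome | unexposed) = 91/643 = 0.14152
Under exogeneity and monotonicity, PN = (p₁ − p₀)/p₁.
PN = (0.24951 − 0.14152) / 0.24951 ≈ 0.4328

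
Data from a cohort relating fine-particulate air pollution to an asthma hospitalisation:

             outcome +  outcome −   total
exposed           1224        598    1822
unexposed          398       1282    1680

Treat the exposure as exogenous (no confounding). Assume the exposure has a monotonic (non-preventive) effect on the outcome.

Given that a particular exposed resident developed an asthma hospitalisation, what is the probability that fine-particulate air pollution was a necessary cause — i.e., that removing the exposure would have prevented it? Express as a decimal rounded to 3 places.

PN ≈ 0.647

p₁ = P(outcome | exposed) = 1224/1822 = 0.67179
p₀ = P(outcome | unexposed) = 398/1680 = 0.2369
Under exogeneity and monotonicity, PN = (p₁ − p₀)/p₁.
PN = (0.67179 − 0.2369) / 0.67179 ≈ 0.6474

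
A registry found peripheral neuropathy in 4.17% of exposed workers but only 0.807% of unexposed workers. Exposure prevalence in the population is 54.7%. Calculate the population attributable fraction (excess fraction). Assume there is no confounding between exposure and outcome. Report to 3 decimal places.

PAF ≈ 0.695

p₁ = 0.0417, p₀ = 0.00807.
Overall risk P(Y=1) = π·p₁ + (1−π)·p₀ = 0.547×0.0417 + 0.453×0.00807 = 0.026466.
Under exogeneity, PAF = [P(Y=1) − p₀] / P(Y=1).
PAF = (0.026466 − 0.00807) / 0.026466 ≈ 0.6951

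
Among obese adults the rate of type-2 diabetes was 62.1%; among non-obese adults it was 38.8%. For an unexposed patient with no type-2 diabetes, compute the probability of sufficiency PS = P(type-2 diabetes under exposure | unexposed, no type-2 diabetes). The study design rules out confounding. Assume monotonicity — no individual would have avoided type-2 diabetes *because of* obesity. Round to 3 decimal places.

PS ≈ 0.381

p₁ = 0.621, p₀ = 0.388.
Under exogeneity and monotonicity, PS = (p₁ − p₀) / (1 − p₀).
PS = (0.621 − 0.388) / (1 − 0.388) = 0.233 / 0.612 ≈ 0.3807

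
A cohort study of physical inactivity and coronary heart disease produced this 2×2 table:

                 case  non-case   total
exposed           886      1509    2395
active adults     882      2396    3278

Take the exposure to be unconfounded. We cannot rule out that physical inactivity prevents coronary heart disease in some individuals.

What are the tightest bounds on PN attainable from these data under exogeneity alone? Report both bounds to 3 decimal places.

p₁ = P(outcome | exposed) = 886/2395 = 0.36994
p₀ = P(outcome | unexposed) = 882/3278 = 0.26907
Under exogeneity alone the bounds on PN are max{0,(p₁−p₀)/p₁} ≤ PN ≤ min{1,(1−p₀)/p₁}.
  lower = (p₁ − p₀)/p₁ = 0.10087 / 0.36994 ≈ 0.2727
  upper = min{1, (1 − p₀)/p₁} = 0.73093 / 0.36994 ≈ 1.9758 → capped at 1

0.273 ≤ PN ≤ 1.000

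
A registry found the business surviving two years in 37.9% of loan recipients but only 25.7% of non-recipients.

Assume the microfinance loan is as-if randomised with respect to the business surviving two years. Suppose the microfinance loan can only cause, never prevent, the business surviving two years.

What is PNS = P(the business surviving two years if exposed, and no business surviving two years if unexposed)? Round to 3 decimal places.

p₁ = 0.379, p₀ = 0.257.
Under exogeneity and monotonicity, PNS = p₁ − p₀.
PNS = 0.379 − 0.257 = 0.122

PNS ≈ 0.122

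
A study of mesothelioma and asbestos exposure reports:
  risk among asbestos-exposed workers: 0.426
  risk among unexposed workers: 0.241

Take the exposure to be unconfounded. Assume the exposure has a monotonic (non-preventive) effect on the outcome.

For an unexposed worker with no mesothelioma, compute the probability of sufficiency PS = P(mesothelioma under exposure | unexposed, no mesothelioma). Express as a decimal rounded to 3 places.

PS ≈ 0.244

Let p₁ = 0.426, p₀ = 0.241.
Under exogeneity and monotonicity, PS = (p₁ − p₀) / (1 − p₀).
PS = (0.426 − 0.241) / (1 − 0.241) = 0.185 / 0.759 ≈ 0.2437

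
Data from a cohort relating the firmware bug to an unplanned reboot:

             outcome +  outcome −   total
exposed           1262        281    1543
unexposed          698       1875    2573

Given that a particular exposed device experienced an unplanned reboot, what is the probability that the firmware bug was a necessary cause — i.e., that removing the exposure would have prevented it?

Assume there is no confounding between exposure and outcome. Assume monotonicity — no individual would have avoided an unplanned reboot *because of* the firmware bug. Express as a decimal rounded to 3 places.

p₁ = P(outcome | exposed) = 1262/1543 = 0.81789
p₀ = P(outcome | unexposed) = 698/2573 = 0.27128
Under exogeneity and monotonicity, PN = (p₁ − p₀)/p₁.
PN = (0.81789 − 0.27128) / 0.81789 ≈ 0.6683

PN ≈ 0.668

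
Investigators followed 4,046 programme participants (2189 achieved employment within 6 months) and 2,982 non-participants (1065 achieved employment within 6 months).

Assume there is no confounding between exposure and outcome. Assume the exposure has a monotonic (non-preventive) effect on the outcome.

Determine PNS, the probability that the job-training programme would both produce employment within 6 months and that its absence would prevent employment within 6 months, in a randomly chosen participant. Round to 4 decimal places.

PNS ≈ 0.1839

p₁ = P(outcome | exposed) = 2189/4046 = 0.54103
p₀ = P(outcome | unexposed) = 1065/2982 = 0.35714
Under exogeneity and monotonicity, PNS = p₁ − p₀.
PNS = 0.54103 − 0.35714 = 0.18389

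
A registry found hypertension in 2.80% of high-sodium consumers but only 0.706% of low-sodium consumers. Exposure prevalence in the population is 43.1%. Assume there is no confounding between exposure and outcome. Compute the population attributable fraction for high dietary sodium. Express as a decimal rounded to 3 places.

PAF ≈ 0.561

p₁ = 0.028, p₀ = 0.00706.
Overall risk P(Y=1) = π·p₁ + (1−π)·p₀ = 0.431×0.028 + 0.569×0.00706 = 0.016085.
Under exogeneity, PAF = [P(Y=1) − p₀] / P(Y=1).
PAF = (0.016085 − 0.00706) / 0.016085 ≈ 0.5611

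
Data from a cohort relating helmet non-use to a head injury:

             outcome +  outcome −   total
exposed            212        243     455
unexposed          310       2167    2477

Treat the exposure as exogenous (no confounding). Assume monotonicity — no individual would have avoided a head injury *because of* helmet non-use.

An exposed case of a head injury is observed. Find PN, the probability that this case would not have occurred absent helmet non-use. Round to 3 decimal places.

PN ≈ 0.731

p₁ = P(outcome | exposed) = 212/455 = 0.46593
p₀ = P(outcome | unexposed) = 310/2477 = 0.12515
Under exogeneity and monotonicity, PN = (p₁ − p₀)/p₁.
PN = (0.46593 − 0.12515) / 0.46593 ≈ 0.7314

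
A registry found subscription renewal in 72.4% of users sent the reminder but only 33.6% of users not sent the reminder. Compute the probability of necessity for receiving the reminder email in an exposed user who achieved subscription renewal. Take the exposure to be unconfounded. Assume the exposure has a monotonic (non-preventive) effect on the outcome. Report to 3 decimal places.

PN ≈ 0.536

p₁ = 0.724, p₀ = 0.336.
Under exogeneity and monotonicity, PN = (p₁ − p₀) / p₁.
PN = (0.724 − 0.336) / 0.724 = 0.388 / 0.724 ≈ 0.5359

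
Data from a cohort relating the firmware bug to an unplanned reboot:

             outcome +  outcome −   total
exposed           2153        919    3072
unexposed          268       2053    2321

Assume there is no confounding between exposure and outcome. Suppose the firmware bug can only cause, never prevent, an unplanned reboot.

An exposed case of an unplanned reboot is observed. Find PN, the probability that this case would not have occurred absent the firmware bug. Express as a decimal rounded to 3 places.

p₁ = P(outcome | exposed) = 2153/3072 = 0.70085
p₀ = P(outcome | unexposed) = 268/2321 = 0.11547
Under exogeneity and monotonicity, PN = (p₁ − p₀)/p₁.
PN = (0.70085 − 0.11547) / 0.70085 ≈ 0.8352

PN ≈ 0.835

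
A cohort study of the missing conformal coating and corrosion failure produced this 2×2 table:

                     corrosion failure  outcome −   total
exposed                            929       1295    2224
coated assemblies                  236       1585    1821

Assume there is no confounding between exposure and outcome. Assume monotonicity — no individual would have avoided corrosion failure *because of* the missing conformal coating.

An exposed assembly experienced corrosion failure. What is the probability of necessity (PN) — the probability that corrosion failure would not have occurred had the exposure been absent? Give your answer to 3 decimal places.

PN ≈ 0.690

p₁ = P(outcome | exposed) = 929/2224 = 0.41772
p₀ = P(outcome | unexposed) = 236/1821 = 0.1296
Under exogeneity and monotonicity, PN = (p₁ − p₀)/p₁.
PN = (0.41772 − 0.1296) / 0.41772 ≈ 0.6897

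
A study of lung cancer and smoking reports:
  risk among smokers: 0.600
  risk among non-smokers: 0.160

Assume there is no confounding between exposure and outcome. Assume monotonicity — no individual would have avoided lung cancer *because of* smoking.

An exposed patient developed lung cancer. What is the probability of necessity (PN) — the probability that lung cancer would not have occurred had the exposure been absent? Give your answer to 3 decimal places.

Let p₁ = 0.6, p₀ = 0.16.
Under exogeneity and monotonicity, PN = (p₁ − p₀) / p₁.
PN = (0.6 − 0.16) / 0.6 = 0.44 / 0.6 ≈ 0.7333

PN ≈ 0.733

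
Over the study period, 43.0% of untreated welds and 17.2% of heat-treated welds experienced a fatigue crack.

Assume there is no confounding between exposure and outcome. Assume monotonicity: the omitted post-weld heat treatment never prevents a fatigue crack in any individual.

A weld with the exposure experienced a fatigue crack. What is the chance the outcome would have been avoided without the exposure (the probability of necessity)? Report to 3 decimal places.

p₁ = 0.43, p₀ = 0.172.
Under exogeneity and monotonicity, PN = (p₁ − p₀) / p₁.
PN = (0.43 − 0.172) / 0.43 = 0.258 / 0.43 ≈ 0.6000

PN ≈ 0.600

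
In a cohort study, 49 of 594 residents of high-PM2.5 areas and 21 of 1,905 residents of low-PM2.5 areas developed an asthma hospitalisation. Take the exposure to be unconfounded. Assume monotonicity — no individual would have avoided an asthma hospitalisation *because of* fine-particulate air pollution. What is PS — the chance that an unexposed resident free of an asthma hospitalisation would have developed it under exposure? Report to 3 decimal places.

p₁ = P(outcome | exposed) = 49/594 = 0.082492
p₀ = P(outcome | unexposed) = 21/1905 = 0.011024
Under exogeneity and monotonicity, PS = (p₁ − p₀) / (1 − p₀).
PS = (0.082492 − 0.011024) / (1 − 0.011024) = 0.071468 / 0.98898 ≈ 0.0723

PS ≈ 0.072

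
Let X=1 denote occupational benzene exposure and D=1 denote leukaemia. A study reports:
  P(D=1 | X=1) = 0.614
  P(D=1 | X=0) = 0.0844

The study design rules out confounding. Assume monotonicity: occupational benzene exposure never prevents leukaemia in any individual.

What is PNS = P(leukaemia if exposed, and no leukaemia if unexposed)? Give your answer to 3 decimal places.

PNS ≈ 0.530

Let p₁ = 0.614, p₀ = 0.0844.
Under exogeneity and monotonicity, PNS = p₁ − p₀.
PNS = 0.614 − 0.0844 = 0.5296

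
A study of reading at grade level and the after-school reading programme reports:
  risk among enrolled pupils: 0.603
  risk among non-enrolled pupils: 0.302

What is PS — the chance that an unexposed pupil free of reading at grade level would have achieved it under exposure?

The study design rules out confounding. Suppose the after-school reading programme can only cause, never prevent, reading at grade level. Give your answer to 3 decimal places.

PS ≈ 0.431

Let p₁ = 0.603, p₀ = 0.302.
Under exogeneity and monotonicity, PS = (p₁ − p₀) / (1 − p₀).
PS = (0.603 − 0.302) / (1 − 0.302) = 0.301 / 0.698 ≈ 0.4312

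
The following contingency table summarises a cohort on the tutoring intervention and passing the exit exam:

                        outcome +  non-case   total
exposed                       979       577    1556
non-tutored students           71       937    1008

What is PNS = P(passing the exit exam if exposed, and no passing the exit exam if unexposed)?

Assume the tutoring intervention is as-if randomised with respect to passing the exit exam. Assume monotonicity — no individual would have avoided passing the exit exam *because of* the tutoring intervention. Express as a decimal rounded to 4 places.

p₁ = P(outcome | exposed) = 979/1556 = 0.62918
p₀ = P(outcome | unexposed) = 71/1008 = 0.070437
Under exogeneity and monotonicity, PNS = p₁ − p₀.
PNS = 0.62918 − 0.070437 = 0.55874

PNS ≈ 0.5587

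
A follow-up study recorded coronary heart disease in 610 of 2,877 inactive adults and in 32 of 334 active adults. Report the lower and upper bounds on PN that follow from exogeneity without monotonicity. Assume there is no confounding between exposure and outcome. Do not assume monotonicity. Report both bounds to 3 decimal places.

0.548 ≤ PN ≤ 1.000

p₁ = P(outcome | exposed) = 610/2877 = 0.21203
p₀ = P(outcome | unexposed) = 32/334 = 0.095808
Under exogeneity alone the bounds on PN are max{0,(p₁−p₀)/p₁} ≤ PN ≤ min{1,(1−p₀)/p₁}.
  lower = (p₁ − p₀)/p₁ = 0.11622 / 0.21203 ≈ 0.5481
  upper = min{1, (1 − p₀)/p₁} = 0.90419 / 0.21203 ≈ 4.2645 → capped at 1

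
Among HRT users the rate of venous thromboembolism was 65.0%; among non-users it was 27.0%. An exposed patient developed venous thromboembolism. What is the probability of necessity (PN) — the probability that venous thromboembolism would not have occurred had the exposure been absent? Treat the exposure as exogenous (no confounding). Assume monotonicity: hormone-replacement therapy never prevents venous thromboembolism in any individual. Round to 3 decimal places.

PN ≈ 0.585

p₁ = 0.65, p₀ = 0.27.
Under exogeneity and monotonicity, PN = (p₁ − p₀) / p₁.
PN = (0.65 − 0.27) / 0.65 = 0.38 / 0.65 ≈ 0.5846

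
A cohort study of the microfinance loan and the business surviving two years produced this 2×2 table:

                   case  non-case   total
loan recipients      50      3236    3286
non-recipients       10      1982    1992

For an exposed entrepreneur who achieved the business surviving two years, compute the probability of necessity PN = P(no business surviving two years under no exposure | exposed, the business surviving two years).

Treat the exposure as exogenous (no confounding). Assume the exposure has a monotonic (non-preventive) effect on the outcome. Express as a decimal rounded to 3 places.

PN ≈ 0.670

p₁ = P(outcome | exposed) = 50/3286 = 0.015216
p₀ = P(outcome | unexposed) = 10/1992 = 0.0050201
Under exogeneity and monotonicity, PN = (p₁ − p₀)/p₁.
PN = (0.015216 − 0.0050201) / 0.015216 ≈ 0.6701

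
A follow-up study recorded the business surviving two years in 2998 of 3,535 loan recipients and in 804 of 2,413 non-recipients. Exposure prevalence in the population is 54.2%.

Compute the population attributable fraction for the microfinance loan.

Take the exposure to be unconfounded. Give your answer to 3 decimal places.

p₁ = P(outcome | exposed) = 2998/3535 = 0.84809
p₀ = P(outcome | unexposed) = 804/2413 = 0.3332
Overall risk P(Y=1) = π·p₁ + (1−π)·p₀ = 0.542×0.84809 + 0.458×0.3332 = 0.61227.
Under exogeneity, PAF = [P(Y=1) − p₀] / P(Y=1).
PAF = (0.61227 − 0.3332) / 0.61227 ≈ 0.4558

PAF ≈ 0.456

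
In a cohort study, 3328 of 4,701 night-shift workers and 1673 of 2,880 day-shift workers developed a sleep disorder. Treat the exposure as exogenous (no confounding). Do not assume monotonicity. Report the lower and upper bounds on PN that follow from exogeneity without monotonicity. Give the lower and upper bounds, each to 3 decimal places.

0.179 ≤ PN ≤ 0.592

p₁ = P(outcome | exposed) = 3328/4701 = 0.70793
p₀ = P(outcome | unexposed) = 1673/2880 = 0.5809
Under exogeneity alone the bounds on PN are max{0,(p₁−p₀)/p₁} ≤ PN ≤ min{1,(1−p₀)/p₁}.
  lower = (p₁ − p₀)/p₁ = 0.12703 / 0.70793 ≈ 0.1794
  upper = min{1, (1 − p₀)/p₁} = 0.4191 / 0.70793 ≈ 0.5920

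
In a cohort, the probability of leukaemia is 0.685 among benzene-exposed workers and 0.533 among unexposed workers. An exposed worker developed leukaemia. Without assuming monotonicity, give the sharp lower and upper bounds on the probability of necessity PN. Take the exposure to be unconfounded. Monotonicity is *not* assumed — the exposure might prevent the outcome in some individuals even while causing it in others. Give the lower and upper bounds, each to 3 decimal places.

Let p₁ = 0.685, p₀ = 0.533.
Under exogeneity alone the bounds on PN are max{0,(p₁−p₀)/p₁} ≤ PN ≤ min{1,(1−p₀)/p₁}.
  lower = (p₁ − p₀)/p₁ = 0.152 / 0.685 ≈ 0.2219
  upper = min{1, (1 − p₀)/p₁} = 0.467 / 0.685 ≈ 0.6818

0.222 ≤ PN ≤ 0.682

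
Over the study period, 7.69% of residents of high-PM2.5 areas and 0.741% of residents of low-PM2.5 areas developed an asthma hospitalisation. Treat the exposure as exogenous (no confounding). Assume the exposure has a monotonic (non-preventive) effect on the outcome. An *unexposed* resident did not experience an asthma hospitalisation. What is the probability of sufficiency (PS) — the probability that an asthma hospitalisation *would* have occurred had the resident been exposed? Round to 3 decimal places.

PS ≈ 0.070

p₁ = 0.0769, p₀ = 0.00741.
Under exogeneity and monotonicity, PS = (p₁ − p₀) / (1 − p₀).
PS = (0.0769 − 0.00741) / (1 − 0.00741) = 0.06949 / 0.99259 ≈ 0.0700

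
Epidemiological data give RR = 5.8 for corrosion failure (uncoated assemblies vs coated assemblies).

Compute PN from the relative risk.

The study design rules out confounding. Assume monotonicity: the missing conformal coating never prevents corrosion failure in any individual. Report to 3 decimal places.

PN ≈ 0.828

Under exogeneity and monotonicity, PN = (RR − 1) / RR = 1 − 1/RR.
PN = (5.8 − 1) / 5.8 = 4.8 / 5.8 ≈ 0.8276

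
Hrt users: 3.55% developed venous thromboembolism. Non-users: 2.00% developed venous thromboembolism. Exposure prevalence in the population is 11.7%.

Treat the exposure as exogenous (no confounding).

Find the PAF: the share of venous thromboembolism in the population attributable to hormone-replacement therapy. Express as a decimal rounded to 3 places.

PAF ≈ 0.083

p₁ = 0.0355, p₀ = 0.02.
Overall risk P(Y=1) = π·p₁ + (1−π)·p₀ = 0.117×0.0355 + 0.883×0.02 = 0.021813.
Under exogeneity, PAF = [P(Y=1) − p₀] / P(Y=1).
PAF = (0.021813 − 0.02) / 0.021813 ≈ 0.0831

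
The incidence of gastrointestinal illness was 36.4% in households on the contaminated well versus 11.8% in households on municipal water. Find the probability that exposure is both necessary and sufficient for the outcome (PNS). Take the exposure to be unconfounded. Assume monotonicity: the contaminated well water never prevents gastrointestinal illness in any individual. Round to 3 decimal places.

PNS ≈ 0.246

p₁ = 0.364, p₀ = 0.118.
Under exogeneity and monotonicity, PNS = p₁ − p₀.
PNS = 0.364 − 0.118 = 0.246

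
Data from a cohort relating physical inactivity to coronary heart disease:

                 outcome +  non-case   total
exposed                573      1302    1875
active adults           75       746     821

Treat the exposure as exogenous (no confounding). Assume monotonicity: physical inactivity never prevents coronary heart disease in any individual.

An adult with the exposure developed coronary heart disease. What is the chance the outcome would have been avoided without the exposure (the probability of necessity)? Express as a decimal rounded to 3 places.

p₁ = P(outcome | exposed) = 573/1875 = 0.3056
p₀ = P(outcome | unexposed) = 75/821 = 0.091352
Under exogeneity and monotonicity, PN = (p₁ − p₀)/p₁.
PN = (0.3056 − 0.091352) / 0.3056 ≈ 0.7011

PN ≈ 0.701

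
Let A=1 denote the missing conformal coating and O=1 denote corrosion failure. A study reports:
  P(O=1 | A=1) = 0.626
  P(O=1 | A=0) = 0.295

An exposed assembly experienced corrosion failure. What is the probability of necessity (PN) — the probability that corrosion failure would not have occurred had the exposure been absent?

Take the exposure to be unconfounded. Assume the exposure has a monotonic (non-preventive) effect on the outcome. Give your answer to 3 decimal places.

Let p₁ = 0.626, p₀ = 0.295.
Under exogeneity and monotonicity, PN = (p₁ − p₀) / p₁.
PN = (0.626 − 0.295) / 0.626 = 0.331 / 0.626 ≈ 0.5288

PN ≈ 0.529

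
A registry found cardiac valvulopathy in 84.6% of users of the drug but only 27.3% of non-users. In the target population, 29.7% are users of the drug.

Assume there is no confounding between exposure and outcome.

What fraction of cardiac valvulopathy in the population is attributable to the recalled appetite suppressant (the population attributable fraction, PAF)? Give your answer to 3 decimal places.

p₁ = 0.846, p₀ = 0.273.
Overall risk P(Y=1) = π·p₁ + (1−π)·p₀ = 0.297×0.846 + 0.703×0.273 = 0.44318.
Under exogeneity, PAF = [P(Y=1) − p₀] / P(Y=1).
PAF = (0.44318 − 0.273) / 0.44318 ≈ 0.3840

PAF ≈ 0.384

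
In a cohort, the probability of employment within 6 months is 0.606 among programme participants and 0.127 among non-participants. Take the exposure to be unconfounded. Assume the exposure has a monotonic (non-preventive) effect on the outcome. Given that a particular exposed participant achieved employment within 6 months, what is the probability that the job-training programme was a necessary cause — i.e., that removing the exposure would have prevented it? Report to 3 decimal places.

Let p₁ = 0.606, p₀ = 0.127.
Under exogeneity and monotonicity, PN = (p₁ − p₀) / p₁.
PN = (0.606 − 0.127) / 0.606 = 0.479 / 0.606 ≈ 0.7904

PN ≈ 0.790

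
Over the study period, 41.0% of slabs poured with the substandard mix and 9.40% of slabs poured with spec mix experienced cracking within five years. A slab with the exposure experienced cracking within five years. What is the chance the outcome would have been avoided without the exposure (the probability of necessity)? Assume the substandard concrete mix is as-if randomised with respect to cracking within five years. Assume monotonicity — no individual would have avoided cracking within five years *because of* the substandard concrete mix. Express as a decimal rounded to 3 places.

p₁ = 0.41, p₀ = 0.094.
Under exogeneity and monotonicity, PN = (p₁ − p₀) / p₁.
PN = (0.41 − 0.094) / 0.41 = 0.316 / 0.41 ≈ 0.7707

PN ≈ 0.771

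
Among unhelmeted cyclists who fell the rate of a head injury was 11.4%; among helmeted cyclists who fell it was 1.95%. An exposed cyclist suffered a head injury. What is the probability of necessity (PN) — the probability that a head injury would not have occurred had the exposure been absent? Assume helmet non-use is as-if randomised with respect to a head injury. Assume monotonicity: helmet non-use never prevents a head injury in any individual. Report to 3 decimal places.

p₁ = 0.114, p₀ = 0.0195.
Under exogeneity and monotonicity, PN = (p₁ − p₀) / p₁.
PN = (0.114 − 0.0195) / 0.114 = 0.0945 / 0.114 ≈ 0.8289

PN ≈ 0.829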